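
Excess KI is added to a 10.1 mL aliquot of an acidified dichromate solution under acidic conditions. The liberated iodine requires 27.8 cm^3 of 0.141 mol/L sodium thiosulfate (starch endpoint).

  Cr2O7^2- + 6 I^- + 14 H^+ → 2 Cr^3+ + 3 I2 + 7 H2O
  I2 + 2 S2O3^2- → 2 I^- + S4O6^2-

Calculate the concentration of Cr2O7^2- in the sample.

0.0647 mol/L

n(S2O3^2-) = 0.0278 × 0.141 = 3.92 × 10^-3 mol
n(I2) = n(S2O3^2-)/2 = 1.96 × 10^-3 mol
From the 1:3 ratio, n(Cr2O7^2-) in the aliquot = 1/3 × 1.96 × 10^-3 = 6.53 × 10^-4 mol
[Cr2O7^2-] = 6.53 × 10^-4 / 0.0101 = 0.0647 mol/L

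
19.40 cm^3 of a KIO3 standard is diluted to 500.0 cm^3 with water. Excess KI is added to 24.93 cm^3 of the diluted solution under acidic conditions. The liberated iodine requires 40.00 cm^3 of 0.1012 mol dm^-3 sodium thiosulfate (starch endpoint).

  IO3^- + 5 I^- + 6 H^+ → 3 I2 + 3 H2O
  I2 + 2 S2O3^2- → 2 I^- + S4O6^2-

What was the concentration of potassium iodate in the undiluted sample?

n(S2O3^2-) = 0.04000 × 0.1012 = 4.048 × 10^-3 mol
n(I2) = n(S2O3^2-)/2 = 2.024 × 10^-3 mol
From the 1:3 ratio, n(IO3^-) in the aliquot = 1/3 × 2.024 × 10^-3 = 6.747 × 10^-4 mol
[IO3^-]_dilute = 6.747 × 10^-4 / 0.02493 = 0.02706 mol/L
[IO3^-]_original = 0.02706 × 500.0/19.40 = 0.6975 mol/L

0.6975 mol/L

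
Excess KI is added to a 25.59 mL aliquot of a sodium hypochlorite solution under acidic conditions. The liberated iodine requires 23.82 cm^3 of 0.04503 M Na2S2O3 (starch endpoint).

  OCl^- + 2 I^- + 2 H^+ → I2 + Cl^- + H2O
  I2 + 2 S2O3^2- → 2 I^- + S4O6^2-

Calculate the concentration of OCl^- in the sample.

n(S2O3^2-) = 0.02382 × 0.04503 = 1.073 × 10^-3 mol
n(I2) = n(S2O3^2-)/2 = 5.363 × 10^-4 mol
n(OCl^-) in the aliquot = 5.363 × 10^-4 mol (1:1 ratio)
[OCl^-] = 5.363 × 10^-4 / 0.02559 = 0.02096 mol/L

0.02096 M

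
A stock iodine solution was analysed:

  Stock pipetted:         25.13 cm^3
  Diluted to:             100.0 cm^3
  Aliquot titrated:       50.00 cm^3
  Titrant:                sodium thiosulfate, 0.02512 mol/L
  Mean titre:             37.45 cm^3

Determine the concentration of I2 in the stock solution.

I2 + 2 S2O3^2- → 2 I^- + S4O6^2-
n(Na2S2O3) = 0.03745 × 0.02512 = 9.407 × 10^-4 mol
From the 1:2 ratio, n(I2) in the aliquot = 1/2 × 9.407 × 10^-4 = 4.704 × 10^-4 mol
[I2]_dilute = 4.704 × 10^-4 / 0.05000 = 0.009407 mol/L
Dilution factor = 100.0 / 25.13 = 3.979
[I2]_stock = 0.009407 × 3.979 = 0.03744 mol/L

0.03744 mol/L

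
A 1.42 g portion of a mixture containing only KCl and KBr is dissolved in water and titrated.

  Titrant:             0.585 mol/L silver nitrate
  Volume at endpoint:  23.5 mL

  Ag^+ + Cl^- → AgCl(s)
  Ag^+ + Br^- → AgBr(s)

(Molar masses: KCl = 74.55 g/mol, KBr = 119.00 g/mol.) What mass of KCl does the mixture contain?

n(AgNO3) = 0.0235 × 0.585 = 0.0137 mol
Let x = n(KCl), y = n(KBr).
Titrant: 1x + 1y = 0.0137;  mass: 74.55x + 119.00y = 1.42
Solving, x = 4.86 × 10^-3 mol, y = 8.89 × 10^-3 mol
mass of KCl = 4.86 × 10^-3 × 74.55 = 0.362 g

0.362 g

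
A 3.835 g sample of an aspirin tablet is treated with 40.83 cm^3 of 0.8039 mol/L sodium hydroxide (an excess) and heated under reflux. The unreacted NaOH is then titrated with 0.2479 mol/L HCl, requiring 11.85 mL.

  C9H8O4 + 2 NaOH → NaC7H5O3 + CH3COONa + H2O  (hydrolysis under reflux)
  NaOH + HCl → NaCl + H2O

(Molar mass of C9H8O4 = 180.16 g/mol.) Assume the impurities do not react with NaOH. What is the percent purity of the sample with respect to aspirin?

n(NaOH) added = 0.04083 × 0.8039 = 0.03282 mol
n(HCl) used in back-titration = 0.01185 × 0.2479 = 2.938 × 10^-3 mol
n(NaOH) left over = 2.938 × 10^-3 mol (1:1 ratio)
n(NaOH) consumed by analyte = 0.03282 − 2.938 × 10^-3 = 0.02989 mol
From the 1:2 ratio, n(C9H8O4) = 1/2 × 0.02989 = 0.01494 mol
mass of C9H8O4 = 0.01494 × 180.16 = 2.692 g
% C9H8O4 = 2.692 / 3.835 × 100 = 70.20 %

70.20 %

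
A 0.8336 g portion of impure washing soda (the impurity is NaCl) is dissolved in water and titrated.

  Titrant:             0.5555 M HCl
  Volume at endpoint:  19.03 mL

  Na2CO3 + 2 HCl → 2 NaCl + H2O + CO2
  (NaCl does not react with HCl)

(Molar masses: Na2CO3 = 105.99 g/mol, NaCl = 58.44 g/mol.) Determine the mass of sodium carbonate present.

0.5602 g

n(HCl) = 0.01903 × 0.5555 = 0.01057 mol
Let x = n(Na2CO3), y = n(NaCl).
Titrant: 2x = 0.01057;  mass: 105.99x + 58.44y = 0.8336
Solving, x = 5.286 × 10^-3 mol, y = 4.678 × 10^-3 mol
mass of Na2CO3 = 5.286 × 10^-3 × 105.99 = 0.5602 g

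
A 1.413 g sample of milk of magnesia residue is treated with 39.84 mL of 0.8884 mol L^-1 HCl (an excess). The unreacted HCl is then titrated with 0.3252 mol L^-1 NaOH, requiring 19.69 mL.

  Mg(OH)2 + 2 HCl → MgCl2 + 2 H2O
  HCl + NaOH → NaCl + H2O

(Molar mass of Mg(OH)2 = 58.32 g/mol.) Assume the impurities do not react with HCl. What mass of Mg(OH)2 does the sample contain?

0.8454 g

n(HCl) added = 0.03984 × 0.8884 = 0.03539 mol
n(NaOH) used in back-titration = 0.01969 × 0.3252 = 6.403 × 10^-3 mol
n(HCl) left over = 6.403 × 10^-3 mol (1:1 ratio)
n(HCl) consumed by analyte = 0.03539 − 6.403 × 10^-3 = 0.02899 mol
From the 1:2 ratio, n(Mg(OH)2) = 1/2 × 0.02899 = 0.01450 mol
mass of Mg(OH)2 = 0.01450 × 58.32 = 0.8454 g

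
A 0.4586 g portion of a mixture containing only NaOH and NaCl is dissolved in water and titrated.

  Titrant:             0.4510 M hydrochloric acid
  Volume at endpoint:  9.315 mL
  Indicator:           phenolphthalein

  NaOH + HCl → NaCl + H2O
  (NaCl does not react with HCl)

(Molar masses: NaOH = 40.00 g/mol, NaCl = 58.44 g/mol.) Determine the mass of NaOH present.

0.1680 g

n(HCl) = 0.009315 × 0.4510 = 4.201 × 10^-3 mol
Let x = n(NaOH), y = n(NaCl).
Titrant: 1x = 4.201 × 10^-3;  mass: 40.00x + 58.44y = 0.4586
Solving, x = 4.201 × 10^-3 mol, y = 4.972 × 10^-3 mol
mass of NaOH = 4.201 × 10^-3 × 40.00 = 0.1680 g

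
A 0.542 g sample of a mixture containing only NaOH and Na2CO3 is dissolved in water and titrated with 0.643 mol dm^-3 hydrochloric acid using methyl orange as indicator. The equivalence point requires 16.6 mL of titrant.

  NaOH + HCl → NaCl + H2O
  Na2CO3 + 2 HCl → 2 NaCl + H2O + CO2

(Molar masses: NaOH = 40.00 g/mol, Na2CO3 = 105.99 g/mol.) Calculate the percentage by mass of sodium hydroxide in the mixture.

13.4 %

n(HCl) = 0.0166 × 0.643 = 0.0107 mol
Let x = n(NaOH), y = n(Na2CO3).
Titrant: 1x + 2y = 0.0107;  mass: 40.00x + 105.99y = 0.542
Solving, x = 1.82 × 10^-3 mol, y = 4.43 × 10^-3 mol
mass of NaOH = 1.82 × 10^-3 × 40.00 = 0.0728 g
% NaOH = 0.0728 / 0.542 × 100 = 13.4 %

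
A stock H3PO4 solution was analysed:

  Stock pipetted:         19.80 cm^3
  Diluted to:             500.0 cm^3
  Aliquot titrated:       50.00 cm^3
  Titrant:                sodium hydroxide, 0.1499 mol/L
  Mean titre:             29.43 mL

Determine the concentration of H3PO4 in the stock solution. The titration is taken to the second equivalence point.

H3PO4 + 2 NaOH → Na2HPO4 + 2 H2O
n(NaOH) = 0.02943 × 0.1499 = 4.412 × 10^-3 mol
From the 1:2 ratio, n(H3PO4) in the aliquot = 1/2 × 4.412 × 10^-3 = 2.206 × 10^-3 mol
[H3PO4]_dilute = 2.206 × 10^-3 / 0.05000 = 0.04412 mol/L
Dilution factor = 500.0 / 19.80 = 25.25
[H3PO4]_stock = 0.04412 × 25.25 = 1.114 mol/L

1.114 mol/L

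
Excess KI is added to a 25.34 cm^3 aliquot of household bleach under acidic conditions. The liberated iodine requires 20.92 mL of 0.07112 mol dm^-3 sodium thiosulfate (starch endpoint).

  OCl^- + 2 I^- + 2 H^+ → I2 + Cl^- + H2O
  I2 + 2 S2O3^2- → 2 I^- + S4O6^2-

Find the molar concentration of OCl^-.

0.02936 mol/L

n(S2O3^2-) = 0.02092 × 0.07112 = 1.488 × 10^-3 mol
n(I2) = n(S2O3^2-)/2 = 7.439 × 10^-4 mol
n(OCl^-) in the aliquot = 7.439 × 10^-4 mol (1:1 ratio)
[OCl^-] = 7.439 × 10^-4 / 0.02534 = 0.02936 mol/L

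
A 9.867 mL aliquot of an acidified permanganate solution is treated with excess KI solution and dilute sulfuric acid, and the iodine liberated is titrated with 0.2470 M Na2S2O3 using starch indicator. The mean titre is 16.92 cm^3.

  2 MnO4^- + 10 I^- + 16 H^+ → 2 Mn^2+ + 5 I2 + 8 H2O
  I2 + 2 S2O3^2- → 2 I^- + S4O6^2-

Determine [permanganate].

n(S2O3^2-) = 0.01692 × 0.2470 = 4.179 × 10^-3 mol
n(I2) = n(S2O3^2-)/2 = 2.090 × 10^-3 mol
From the 2:5 ratio, n(MnO4^-) in the aliquot = 2/5 × 2.090 × 10^-3 = 8.358 × 10^-4 mol
[MnO4^-] = 8.358 × 10^-4 / 0.009867 = 0.08471 mol/L

0.08471 M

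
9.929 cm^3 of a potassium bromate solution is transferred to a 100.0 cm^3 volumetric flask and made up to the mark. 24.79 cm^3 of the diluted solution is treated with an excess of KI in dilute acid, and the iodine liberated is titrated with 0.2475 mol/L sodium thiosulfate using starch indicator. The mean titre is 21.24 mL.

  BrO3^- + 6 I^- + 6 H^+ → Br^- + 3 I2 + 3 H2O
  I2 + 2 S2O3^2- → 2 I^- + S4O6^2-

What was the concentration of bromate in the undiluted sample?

n(S2O3^2-) = 0.02124 × 0.2475 = 5.257 × 10^-3 mol
n(I2) = n(S2O3^2-)/2 = 2.628 × 10^-3 mol
From the 1:3 ratio, n(BrO3^-) in the aliquot = 1/3 × 2.628 × 10^-3 = 8.761 × 10^-4 mol
[BrO3^-]_dilute = 8.761 × 10^-4 / 0.02479 = 0.03534 mol/L
[BrO3^-]_original = 0.03534 × 100.0/9.929 = 0.3560 mol/L

0.3560 mol/L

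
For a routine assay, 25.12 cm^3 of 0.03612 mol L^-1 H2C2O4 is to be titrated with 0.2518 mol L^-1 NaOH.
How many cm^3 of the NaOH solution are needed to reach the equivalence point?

7.207 mL

H2C2O4 + 2 NaOH → Na2C2O4 + 2 H2O
n(H2C2O4) = 0.02512 L × 0.03612 mol/L = 9.073 × 10^-4 mol
From the 2:1 stoichiometry, n(NaOH) = 2/1 × 9.073 × 10^-4 = 1.815 × 10^-3 mol
V(NaOH) = 1.815 × 10^-3 mol / 0.2518 mol/L = 0.007207 L = 7.207 mL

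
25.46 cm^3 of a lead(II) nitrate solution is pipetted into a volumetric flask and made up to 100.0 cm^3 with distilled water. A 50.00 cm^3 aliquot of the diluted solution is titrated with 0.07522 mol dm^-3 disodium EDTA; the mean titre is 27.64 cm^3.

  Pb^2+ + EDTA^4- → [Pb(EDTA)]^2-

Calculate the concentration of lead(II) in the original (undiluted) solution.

n(EDTA) = 0.02764 × 0.07522 = 2.079 × 10^-3 mol
n(Pb2+) in the aliquot = 2.079 × 10^-3 mol (1:1 ratio)
[Pb2+]_dilute = 2.079 × 10^-3 / 0.05000 = 0.04158 mol/L
Dilution factor = 100.0 / 25.46 = 3.928
[Pb2+]_stock = 0.04158 × 3.928 = 0.1633 mol/L

0.1633 mol/L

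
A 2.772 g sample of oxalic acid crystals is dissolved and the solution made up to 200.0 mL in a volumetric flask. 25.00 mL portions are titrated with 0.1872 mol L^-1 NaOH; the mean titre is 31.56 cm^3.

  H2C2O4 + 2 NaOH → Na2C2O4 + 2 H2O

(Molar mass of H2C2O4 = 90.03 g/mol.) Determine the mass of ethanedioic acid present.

n(NaOH) per titration = 0.03156 × 0.1872 = 5.908 × 10^-3 mol
From the 1:2 ratio, n(H2C2O4) in each aliquot = 1/2 × 5.908 × 10^-3 = 2.954 × 10^-3 mol
n(H2C2O4) in the whole flask = 2.954 × 10^-3 × 200.0/25.00 = 0.02363 mol
mass of H2C2O4 = 0.02363 × 90.03 = 2.128 g

2.128 g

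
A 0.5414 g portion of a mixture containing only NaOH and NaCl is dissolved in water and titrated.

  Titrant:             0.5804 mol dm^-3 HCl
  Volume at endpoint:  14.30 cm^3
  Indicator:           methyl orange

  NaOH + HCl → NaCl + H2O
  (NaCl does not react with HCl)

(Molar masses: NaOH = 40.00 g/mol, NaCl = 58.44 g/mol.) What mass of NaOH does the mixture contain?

n(HCl) = 0.01430 × 0.5804 = 8.300 × 10^-3 mol
Let x = n(NaOH), y = n(NaCl).
Titrant: 1x = 8.300 × 10^-3;  mass: 40.00x + 58.44y = 0.5414
Solving, x = 8.300 × 10^-3 mol, y = 3.583 × 10^-3 mol
mass of NaOH = 8.300 × 10^-3 × 40.00 = 0.3320 g

0.3320 g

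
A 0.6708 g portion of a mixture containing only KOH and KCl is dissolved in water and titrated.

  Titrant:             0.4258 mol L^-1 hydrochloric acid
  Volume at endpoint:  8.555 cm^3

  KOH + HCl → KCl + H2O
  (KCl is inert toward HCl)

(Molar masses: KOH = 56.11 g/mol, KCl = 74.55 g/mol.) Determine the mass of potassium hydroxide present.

0.2044 g

n(HCl) = 0.008555 × 0.4258 = 3.643 × 10^-3 mol
Let x = n(KOH), y = n(KCl).
Titrant: 1x = 3.643 × 10^-3;  mass: 56.11x + 74.55y = 0.6708
Solving, x = 3.643 × 10^-3 mol, y = 6.256 × 10^-3 mol
mass of KOH = 3.643 × 10^-3 × 56.11 = 0.2044 g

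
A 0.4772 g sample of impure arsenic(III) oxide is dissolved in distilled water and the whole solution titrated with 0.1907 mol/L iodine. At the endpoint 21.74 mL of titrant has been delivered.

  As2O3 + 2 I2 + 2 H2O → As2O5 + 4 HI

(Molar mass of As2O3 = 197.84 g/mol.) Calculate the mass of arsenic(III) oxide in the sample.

n(I2) = 0.02174 L × 0.1907 mol/L = 4.146 × 10^-3 mol
From the 1:2 ratio, n(As2O3) = 1/2 × 4.146 × 10^-3 = 2.073 × 10^-3 mol
mass of As2O3 = 2.073 × 10^-3 × 197.84 g/mol = 0.4101 g

0.4101 g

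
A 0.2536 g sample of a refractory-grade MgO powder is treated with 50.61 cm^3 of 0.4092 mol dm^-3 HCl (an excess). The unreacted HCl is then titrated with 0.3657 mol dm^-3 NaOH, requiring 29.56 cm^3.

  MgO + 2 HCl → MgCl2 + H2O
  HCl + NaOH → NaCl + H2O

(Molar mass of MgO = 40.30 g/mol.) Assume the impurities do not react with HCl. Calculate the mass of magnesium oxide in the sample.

0.1995 g

n(HCl) added = 0.05061 × 0.4092 = 0.02071 mol
n(NaOH) used in back-titration = 0.02956 × 0.3657 = 0.01081 mol
n(HCl) left over = 0.01081 mol (1:1 ratio)
n(HCl) consumed by analyte = 0.02071 − 0.01081 = 9.900 × 10^-3 mol
From the 1:2 ratio, n(MgO) = 1/2 × 9.900 × 10^-3 = 4.950 × 10^-3 mol
mass of MgO = 4.950 × 10^-3 × 40.30 = 0.1995 g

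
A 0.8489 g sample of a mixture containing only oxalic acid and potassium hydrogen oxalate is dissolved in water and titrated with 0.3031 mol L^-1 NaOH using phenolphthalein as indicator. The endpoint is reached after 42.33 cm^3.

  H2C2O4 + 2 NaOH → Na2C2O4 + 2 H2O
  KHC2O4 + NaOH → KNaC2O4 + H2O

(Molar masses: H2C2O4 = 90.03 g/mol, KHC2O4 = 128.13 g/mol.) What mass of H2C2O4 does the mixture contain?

0.4306 g

n(NaOH) = 0.04233 × 0.3031 = 0.01283 mol
Let x = n(H2C2O4), y = n(KHC2O4).
Titrant: 2x + 1y = 0.01283;  mass: 90.03x + 128.13y = 0.8489
Solving, x = 4.783 × 10^-3 mol, y = 3.265 × 10^-3 mol
mass of H2C2O4 = 4.783 × 10^-3 × 90.03 = 0.4306 g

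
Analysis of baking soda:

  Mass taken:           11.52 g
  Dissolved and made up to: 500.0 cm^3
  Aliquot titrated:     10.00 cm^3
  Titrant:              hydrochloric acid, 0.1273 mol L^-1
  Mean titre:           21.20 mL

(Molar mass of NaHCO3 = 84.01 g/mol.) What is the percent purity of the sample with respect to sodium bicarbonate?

NaHCO3 + HCl → NaCl + H2O + CO2
n(HCl) per titration = 0.02120 × 0.1273 = 2.699 × 10^-3 mol
n(NaHCO3) in each aliquot = 2.699 × 10^-3 mol (1:1 ratio)
n(NaHCO3) in the whole flask = 2.699 × 10^-3 × 500.0/10.00 = 0.1349 mol
mass of NaHCO3 = 0.1349 × 84.01 = 11.34 g
% NaHCO3 = 11.34 / 11.52 × 100 = 98.40 %

98.40 %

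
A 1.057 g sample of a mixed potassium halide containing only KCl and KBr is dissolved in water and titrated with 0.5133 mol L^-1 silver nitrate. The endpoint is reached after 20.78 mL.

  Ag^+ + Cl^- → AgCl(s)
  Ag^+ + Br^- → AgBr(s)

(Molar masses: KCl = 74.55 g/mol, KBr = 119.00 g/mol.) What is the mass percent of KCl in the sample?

33.69 %

n(AgNO3) = 0.02078 × 0.5133 = 0.01067 mol
Let x = n(KCl), y = n(KBr).
Titrant: 1x + 1y = 0.01067;  mass: 74.55x + 119.00y = 1.057
Solving, x = 4.776 × 10^-3 mol, y = 5.890 × 10^-3 mol
mass of KCl = 4.776 × 10^-3 × 74.55 = 0.3561 g
% KCl = 0.3561 / 1.057 × 100 = 33.69 %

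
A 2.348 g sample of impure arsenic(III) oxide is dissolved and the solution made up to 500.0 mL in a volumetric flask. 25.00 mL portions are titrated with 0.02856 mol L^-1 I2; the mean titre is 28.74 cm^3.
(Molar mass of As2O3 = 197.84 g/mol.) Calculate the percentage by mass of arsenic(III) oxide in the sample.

As2O3 + 2 I2 + 2 H2O → As2O5 + 4 HI
n(I2) per titration = 0.02874 × 0.02856 = 8.208 × 10^-4 mol
From the 1:2 ratio, n(As2O3) in each aliquot = 1/2 × 8.208 × 10^-4 = 4.104 × 10^-4 mol
n(As2O3) in the whole flask = 4.104 × 10^-4 × 500.0/25.00 = 8.208 × 10^-3 mol
mass of As2O3 = 8.208 × 10^-3 × 197.84 = 1.624 g
% As2O3 = 1.624 / 2.348 × 100 = 69.16 %

69.16 %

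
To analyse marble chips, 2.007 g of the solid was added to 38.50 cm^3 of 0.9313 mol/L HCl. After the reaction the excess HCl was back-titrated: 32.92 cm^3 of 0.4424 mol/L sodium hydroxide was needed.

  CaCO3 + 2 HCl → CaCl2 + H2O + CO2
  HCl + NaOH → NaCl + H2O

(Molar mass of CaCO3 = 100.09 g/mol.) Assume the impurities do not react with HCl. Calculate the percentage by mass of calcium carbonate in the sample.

n(HCl) added = 0.03850 × 0.9313 = 0.03586 mol
n(NaOH) used in back-titration = 0.03292 × 0.4424 = 0.01456 mol
n(HCl) left over = 0.01456 mol (1:1 ratio)
n(HCl) consumed by analyte = 0.03586 − 0.01456 = 0.02129 mol
From the 1:2 ratio, n(CaCO3) = 1/2 × 0.02129 = 0.01065 mol
mass of CaCO3 = 0.01065 × 100.09 = 1.066 g
% CaCO3 = 1.066 / 2.007 × 100 = 53.09 %

53.09 %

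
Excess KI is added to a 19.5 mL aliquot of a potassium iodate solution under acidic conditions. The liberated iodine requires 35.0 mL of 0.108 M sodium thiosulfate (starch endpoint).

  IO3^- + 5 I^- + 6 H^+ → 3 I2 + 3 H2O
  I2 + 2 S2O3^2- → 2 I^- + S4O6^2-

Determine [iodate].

0.0323 M

n(S2O3^2-) = 0.0350 × 0.108 = 3.78 × 10^-3 mol
n(I2) = n(S2O3^2-)/2 = 1.89 × 10^-3 mol
From the 1:3 ratio, n(IO3^-) in the aliquot = 1/3 × 1.89 × 10^-3 = 6.30 × 10^-4 mol
[IO3^-] = 6.30 × 10^-4 / 0.0195 = 0.0323 mol/L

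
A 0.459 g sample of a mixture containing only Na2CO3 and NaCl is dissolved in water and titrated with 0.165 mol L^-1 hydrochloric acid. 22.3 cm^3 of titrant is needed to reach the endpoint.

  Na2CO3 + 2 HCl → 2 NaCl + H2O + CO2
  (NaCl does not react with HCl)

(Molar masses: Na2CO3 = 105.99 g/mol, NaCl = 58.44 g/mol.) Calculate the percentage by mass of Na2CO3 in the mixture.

42.5 %

n(HCl) = 0.0223 × 0.165 = 3.68 × 10^-3 mol
Let x = n(Na2CO3), y = n(NaCl).
Titrant: 2x = 3.68 × 10^-3;  mass: 105.99x + 58.44y = 0.459
Solving, x = 1.84 × 10^-3 mol, y = 4.52 × 10^-3 mol
mass of Na2CO3 = 1.84 × 10^-3 × 105.99 = 0.195 g
% Na2CO3 = 0.195 / 0.459 × 100 = 42.5 %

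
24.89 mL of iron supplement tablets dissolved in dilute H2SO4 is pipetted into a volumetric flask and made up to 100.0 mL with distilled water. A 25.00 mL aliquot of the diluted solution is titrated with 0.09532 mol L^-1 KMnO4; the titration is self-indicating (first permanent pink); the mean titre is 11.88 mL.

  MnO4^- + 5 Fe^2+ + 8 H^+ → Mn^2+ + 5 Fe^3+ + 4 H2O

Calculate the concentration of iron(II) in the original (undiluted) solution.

0.9099 mol/L

n(KMnO4) = 0.01188 × 0.09532 = 1.132 × 10^-3 mol
From the 5:1 ratio, n(Fe2+) in the aliquot = 5/1 × 1.132 × 10^-3 = 5.662 × 10^-3 mol
[Fe2+]_dilute = 5.662 × 10^-3 / 0.02500 = 0.2265 mol/L
Dilution factor = 100.0 / 24.89 = 4.018
[Fe2+]_stock = 0.2265 × 4.018 = 0.9099 mol/L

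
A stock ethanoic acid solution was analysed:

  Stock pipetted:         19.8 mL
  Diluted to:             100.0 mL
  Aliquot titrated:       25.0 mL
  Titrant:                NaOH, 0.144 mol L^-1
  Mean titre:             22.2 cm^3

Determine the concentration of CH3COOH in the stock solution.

0.646 mol/L

CH3COOH + NaOH → CH3COONa + H2O
n(NaOH) = 0.0222 × 0.144 = 3.20 × 10^-3 mol
n(CH3COOH) in the aliquot = 3.20 × 10^-3 mol (1:1 ratio)
[CH3COOH]_dilute = 3.20 × 10^-3 / 0.0250 = 0.128 mol/L
Dilution factor = 100.0 / 19.8 = 5.051
[CH3COOH]_stock = 0.128 × 5.051 = 0.646 mol/L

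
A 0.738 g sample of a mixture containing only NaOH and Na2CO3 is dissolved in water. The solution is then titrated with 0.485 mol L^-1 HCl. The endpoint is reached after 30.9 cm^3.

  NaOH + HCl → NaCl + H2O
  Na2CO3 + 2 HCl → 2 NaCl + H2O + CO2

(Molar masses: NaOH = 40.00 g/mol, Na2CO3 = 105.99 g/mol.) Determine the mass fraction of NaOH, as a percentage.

n(HCl) = 0.0309 × 0.485 = 0.0150 mol
Let x = n(NaOH), y = n(Na2CO3).
Titrant: 1x + 2y = 0.0150;  mass: 40.00x + 105.99y = 0.738
Solving, x = 4.33 × 10^-3 mol, y = 5.33 × 10^-3 mol
mass of NaOH = 4.33 × 10^-3 × 40.00 = 0.173 g
% NaOH = 0.173 / 0.738 × 100 = 23.4 %

23.4 %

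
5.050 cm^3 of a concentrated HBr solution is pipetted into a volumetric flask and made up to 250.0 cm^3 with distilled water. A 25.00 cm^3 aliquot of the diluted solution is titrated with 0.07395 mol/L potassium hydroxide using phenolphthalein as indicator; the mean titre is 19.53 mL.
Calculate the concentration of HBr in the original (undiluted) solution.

2.860 mol/L

HBr + KOH → KBr + H2O
n(KOH) = 0.01953 × 0.07395 = 1.444 × 10^-3 mol
n(HBr) in the aliquot = 1.444 × 10^-3 mol (1:1 ratio)
[HBr]_dilute = 1.444 × 10^-3 / 0.02500 = 0.05777 mol/L
Dilution factor = 250.0 / 5.050 = 49.50
[HBr]_stock = 0.05777 × 49.50 = 2.860 mol/L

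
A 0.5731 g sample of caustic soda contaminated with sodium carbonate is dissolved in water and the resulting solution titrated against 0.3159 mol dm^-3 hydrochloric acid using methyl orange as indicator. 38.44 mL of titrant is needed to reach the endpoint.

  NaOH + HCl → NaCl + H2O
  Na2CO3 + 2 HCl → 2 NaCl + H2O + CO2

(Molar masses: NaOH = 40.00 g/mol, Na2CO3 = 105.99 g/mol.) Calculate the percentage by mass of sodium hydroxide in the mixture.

37.83 %

n(HCl) = 0.03844 × 0.3159 = 0.01214 mol
Let x = n(NaOH), y = n(Na2CO3).
Titrant: 1x + 2y = 0.01214;  mass: 40.00x + 105.99y = 0.5731
Solving, x = 5.420 × 10^-3 mol, y = 3.362 × 10^-3 mol
mass of NaOH = 5.420 × 10^-3 × 40.00 = 0.2168 g
% NaOH = 0.2168 / 0.5731 × 100 = 37.83 %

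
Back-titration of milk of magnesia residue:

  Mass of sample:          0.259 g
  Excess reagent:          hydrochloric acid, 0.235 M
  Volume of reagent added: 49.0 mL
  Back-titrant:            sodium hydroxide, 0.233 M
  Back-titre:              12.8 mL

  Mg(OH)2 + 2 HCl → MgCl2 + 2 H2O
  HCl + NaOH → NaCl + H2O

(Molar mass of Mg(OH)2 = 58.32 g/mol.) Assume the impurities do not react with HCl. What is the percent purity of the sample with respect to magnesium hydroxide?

n(HCl) added = 0.0490 × 0.235 = 0.0115 mol
n(NaOH) used in back-titration = 0.0128 × 0.233 = 2.98 × 10^-3 mol
n(HCl) left over = 2.98 × 10^-3 mol (1:1 ratio)
n(HCl) consumed by analyte = 0.0115 − 2.98 × 10^-3 = 8.53 × 10^-3 mol
From the 1:2 ratio, n(Mg(OH)2) = 1/2 × 8.53 × 10^-3 = 4.27 × 10^-3 mol
mass of Mg(OH)2 = 4.27 × 10^-3 × 58.32 = 0.249 g
% Mg(OH)2 = 0.249 / 0.259 × 100 = 96.1 %

96.1 %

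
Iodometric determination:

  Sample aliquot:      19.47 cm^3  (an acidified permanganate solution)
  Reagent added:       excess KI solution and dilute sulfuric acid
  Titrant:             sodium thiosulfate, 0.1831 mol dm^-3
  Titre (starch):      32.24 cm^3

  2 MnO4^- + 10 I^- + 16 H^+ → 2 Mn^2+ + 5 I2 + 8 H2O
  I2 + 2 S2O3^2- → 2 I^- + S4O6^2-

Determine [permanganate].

n(S2O3^2-) = 0.03224 × 0.1831 = 5.903 × 10^-3 mol
n(I2) = n(S2O3^2-)/2 = 2.952 × 10^-3 mol
From the 2:5 ratio, n(MnO4^-) in the aliquot = 2/5 × 2.952 × 10^-3 = 1.181 × 10^-3 mol
[MnO4^-] = 1.181 × 10^-3 / 0.01947 = 0.06064 mol/L

0.06064 mol/L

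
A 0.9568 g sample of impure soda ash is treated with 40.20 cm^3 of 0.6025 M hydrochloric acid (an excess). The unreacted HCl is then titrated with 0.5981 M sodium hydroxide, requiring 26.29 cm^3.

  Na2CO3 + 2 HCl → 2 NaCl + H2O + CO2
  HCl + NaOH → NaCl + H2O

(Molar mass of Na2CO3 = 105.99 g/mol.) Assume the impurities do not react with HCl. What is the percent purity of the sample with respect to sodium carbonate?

47.06 %

n(HCl) added = 0.04020 × 0.6025 = 0.02422 mol
n(NaOH) used in back-titration = 0.02629 × 0.5981 = 0.01572 mol
n(HCl) left over = 0.01572 mol (1:1 ratio)
n(HCl) consumed by analyte = 0.02422 − 0.01572 = 8.496 × 10^-3 mol
From the 1:2 ratio, n(Na2CO3) = 1/2 × 8.496 × 10^-3 = 4.248 × 10^-3 mol
mass of Na2CO3 = 4.248 × 10^-3 × 105.99 = 0.4503 g
% Na2CO3 = 0.4503 / 0.9568 × 100 = 47.06 %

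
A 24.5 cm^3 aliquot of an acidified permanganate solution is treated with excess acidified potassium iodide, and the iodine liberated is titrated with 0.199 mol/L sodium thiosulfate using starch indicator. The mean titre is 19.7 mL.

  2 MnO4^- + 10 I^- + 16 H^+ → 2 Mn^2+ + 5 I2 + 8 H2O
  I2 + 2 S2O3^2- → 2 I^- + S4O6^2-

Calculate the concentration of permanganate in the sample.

n(S2O3^2-) = 0.0197 × 0.199 = 3.92 × 10^-3 mol
n(I2) = n(S2O3^2-)/2 = 1.96 × 10^-3 mol
From the 2:5 ratio, n(MnO4^-) in the aliquot = 2/5 × 1.96 × 10^-3 = 7.84 × 10^-4 mol
[MnO4^-] = 7.84 × 10^-4 / 0.0245 = 0.0320 mol/L

0.0320 mol/L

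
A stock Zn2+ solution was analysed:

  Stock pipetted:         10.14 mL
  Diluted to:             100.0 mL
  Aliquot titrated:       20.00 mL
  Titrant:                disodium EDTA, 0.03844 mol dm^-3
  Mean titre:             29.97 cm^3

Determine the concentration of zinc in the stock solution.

0.5681 mol/L

Zn^2+ + EDTA^4- → [Zn(EDTA)]^2-
n(EDTA) = 0.02997 × 0.03844 = 1.152 × 10^-3 mol
n(Zn2+) in the aliquot = 1.152 × 10^-3 mol (1:1 ratio)
[Zn2+]_dilute = 1.152 × 10^-3 / 0.02000 = 0.05760 mol/L
Dilution factor = 100.0 / 10.14 = 9.862
[Zn2+]_stock = 0.05760 × 9.862 = 0.5681 mol/L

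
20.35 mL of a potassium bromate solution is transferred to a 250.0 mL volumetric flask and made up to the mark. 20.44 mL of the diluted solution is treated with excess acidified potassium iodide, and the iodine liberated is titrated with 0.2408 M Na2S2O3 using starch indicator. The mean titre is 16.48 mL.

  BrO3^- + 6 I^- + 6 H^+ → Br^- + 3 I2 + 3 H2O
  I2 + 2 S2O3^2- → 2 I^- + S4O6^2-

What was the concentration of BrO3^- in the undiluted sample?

n(S2O3^2-) = 0.01648 × 0.2408 = 3.968 × 10^-3 mol
n(I2) = n(S2O3^2-)/2 = 1.984 × 10^-3 mol
From the 1:3 ratio, n(BrO3^-) in the aliquot = 1/3 × 1.984 × 10^-3 = 6.614 × 10^-4 mol
[BrO3^-]_dilute = 6.614 × 10^-4 / 0.02044 = 0.03236 mol/L
[BrO3^-]_original = 0.03236 × 250.0/20.35 = 0.3975 mol/L

0.3975 M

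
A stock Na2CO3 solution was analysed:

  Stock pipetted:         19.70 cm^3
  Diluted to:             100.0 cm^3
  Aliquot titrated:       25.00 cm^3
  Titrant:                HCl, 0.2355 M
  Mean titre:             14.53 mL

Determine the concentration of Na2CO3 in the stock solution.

Na2CO3 + 2 HCl → 2 NaCl + H2O + CO2
n(HCl) = 0.01453 × 0.2355 = 3.422 × 10^-3 mol
From the 1:2 ratio, n(Na2CO3) in the aliquot = 1/2 × 3.422 × 10^-3 = 1.711 × 10^-3 mol
[Na2CO3]_dilute = 1.711 × 10^-3 / 0.02500 = 0.06844 mol/L
Dilution factor = 100.0 / 19.70 = 5.076
[Na2CO3]_stock = 0.06844 × 5.076 = 0.3474 mol/L

0.3474 M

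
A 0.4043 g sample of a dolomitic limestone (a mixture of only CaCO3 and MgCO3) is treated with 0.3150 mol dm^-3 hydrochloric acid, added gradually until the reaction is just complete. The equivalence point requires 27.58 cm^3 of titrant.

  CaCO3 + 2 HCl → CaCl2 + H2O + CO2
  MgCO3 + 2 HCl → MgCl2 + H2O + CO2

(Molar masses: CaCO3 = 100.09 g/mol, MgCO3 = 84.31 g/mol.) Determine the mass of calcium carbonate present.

0.2415 g

n(HCl) = 0.02758 × 0.3150 = 8.688 × 10^-3 mol
Let x = n(CaCO3), y = n(MgCO3).
Titrant: 2x + 2y = 8.688 × 10^-3;  mass: 100.09x + 84.31y = 0.4043
Solving, x = 2.413 × 10^-3 mol, y = 1.931 × 10^-3 mol
mass of CaCO3 = 2.413 × 10^-3 × 100.09 = 0.2415 g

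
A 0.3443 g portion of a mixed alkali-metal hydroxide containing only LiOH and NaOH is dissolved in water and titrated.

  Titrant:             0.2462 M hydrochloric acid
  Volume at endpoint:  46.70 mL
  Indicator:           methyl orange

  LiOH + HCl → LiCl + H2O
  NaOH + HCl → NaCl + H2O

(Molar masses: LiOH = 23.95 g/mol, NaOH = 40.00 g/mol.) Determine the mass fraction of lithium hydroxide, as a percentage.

n(HCl) = 0.04670 × 0.2462 = 0.01150 mol
Let x = n(LiOH), y = n(NaOH).
Titrant: 1x + 1y = 0.01150;  mass: 23.95x + 40.00y = 0.3443
Solving, x = 7.203 × 10^-3 mol, y = 4.295 × 10^-3 mol
mass of LiOH = 7.203 × 10^-3 × 23.95 = 0.1725 g
% LiOH = 0.1725 / 0.3443 × 100 = 50.10 %

50.10 %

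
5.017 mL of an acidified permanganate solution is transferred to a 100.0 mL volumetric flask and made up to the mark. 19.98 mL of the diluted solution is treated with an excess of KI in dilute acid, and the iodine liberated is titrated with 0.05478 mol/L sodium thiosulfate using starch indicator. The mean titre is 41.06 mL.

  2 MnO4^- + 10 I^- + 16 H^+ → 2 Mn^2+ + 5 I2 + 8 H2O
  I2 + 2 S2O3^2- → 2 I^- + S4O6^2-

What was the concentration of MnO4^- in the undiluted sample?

0.4488 mol/L

n(S2O3^2-) = 0.04106 × 0.05478 = 2.249 × 10^-3 mol
n(I2) = n(S2O3^2-)/2 = 1.125 × 10^-3 mol
From the 2:5 ratio, n(MnO4^-) in the aliquot = 2/5 × 1.125 × 10^-3 = 4.499 × 10^-4 mol
[MnO4^-]_dilute = 4.499 × 10^-4 / 0.01998 = 0.02252 mol/L
[MnO4^-]_original = 0.02252 × 100.0/5.017 = 0.4488 mol/L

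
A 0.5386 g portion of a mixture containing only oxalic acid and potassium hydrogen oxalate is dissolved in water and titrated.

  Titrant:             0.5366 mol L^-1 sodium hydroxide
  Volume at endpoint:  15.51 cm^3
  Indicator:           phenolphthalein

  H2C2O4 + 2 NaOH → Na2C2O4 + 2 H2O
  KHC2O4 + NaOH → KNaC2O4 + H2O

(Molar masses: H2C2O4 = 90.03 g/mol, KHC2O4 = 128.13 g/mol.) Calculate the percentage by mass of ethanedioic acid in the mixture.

53.07 %

n(NaOH) = 0.01551 × 0.5366 = 8.323 × 10^-3 mol
Let x = n(H2C2O4), y = n(KHC2O4).
Titrant: 2x + 1y = 8.323 × 10^-3;  mass: 90.03x + 128.13y = 0.5386
Solving, x = 3.175 × 10^-3 mol, y = 1.973 × 10^-3 mol
mass of H2C2O4 = 3.175 × 10^-3 × 90.03 = 0.2858 g
% H2C2O4 = 0.2858 / 0.5386 × 100 = 53.07 %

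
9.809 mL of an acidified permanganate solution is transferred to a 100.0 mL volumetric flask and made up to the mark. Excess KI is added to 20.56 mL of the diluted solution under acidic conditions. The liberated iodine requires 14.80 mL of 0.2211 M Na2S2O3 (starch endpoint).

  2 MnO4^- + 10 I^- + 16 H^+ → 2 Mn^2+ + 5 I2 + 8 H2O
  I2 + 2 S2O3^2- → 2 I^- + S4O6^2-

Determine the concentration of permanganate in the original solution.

0.3245 M

n(S2O3^2-) = 0.01480 × 0.2211 = 3.272 × 10^-3 mol
n(I2) = n(S2O3^2-)/2 = 1.636 × 10^-3 mol
From the 2:5 ratio, n(MnO4^-) in the aliquot = 2/5 × 1.636 × 10^-3 = 6.545 × 10^-4 mol
[MnO4^-]_dilute = 6.545 × 10^-4 / 0.02056 = 0.03183 mol/L
[MnO4^-]_original = 0.03183 × 100.0/9.809 = 0.3245 mol/L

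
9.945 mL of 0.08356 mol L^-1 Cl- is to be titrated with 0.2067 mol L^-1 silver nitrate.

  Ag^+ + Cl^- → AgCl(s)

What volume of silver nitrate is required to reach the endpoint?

n(Cl-) = 0.009945 L × 0.08356 mol/L = 8.310 × 10^-4 mol
n(AgNO3) = 8.310 × 10^-4 mol (1:1 stoichiometry)
V(AgNO3) = 8.310 × 10^-4 mol / 0.2067 mol/L = 0.004020 L = 4.020 mL

4.020 mL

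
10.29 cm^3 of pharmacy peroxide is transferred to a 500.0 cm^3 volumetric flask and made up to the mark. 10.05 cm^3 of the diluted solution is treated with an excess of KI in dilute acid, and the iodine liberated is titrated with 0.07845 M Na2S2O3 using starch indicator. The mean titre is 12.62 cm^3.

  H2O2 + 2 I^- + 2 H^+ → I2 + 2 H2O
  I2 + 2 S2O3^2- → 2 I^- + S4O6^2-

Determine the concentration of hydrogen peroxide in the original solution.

n(S2O3^2-) = 0.01262 × 0.07845 = 9.900 × 10^-4 mol
n(I2) = n(S2O3^2-)/2 = 4.950 × 10^-4 mol
n(H2O2) in the aliquot = 4.950 × 10^-4 mol (1:1 ratio)
[H2O2]_dilute = 4.950 × 10^-4 / 0.01005 = 0.04926 mol/L
[H2O2]_original = 0.04926 × 500.0/10.29 = 2.393 mol/L

2.393 M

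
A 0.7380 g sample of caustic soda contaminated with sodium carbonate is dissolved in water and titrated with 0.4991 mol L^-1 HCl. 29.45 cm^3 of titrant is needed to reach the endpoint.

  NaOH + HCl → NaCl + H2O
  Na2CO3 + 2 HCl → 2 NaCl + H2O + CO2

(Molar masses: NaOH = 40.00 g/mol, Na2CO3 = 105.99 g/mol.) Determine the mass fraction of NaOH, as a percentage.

17.08 %

n(HCl) = 0.02945 × 0.4991 = 0.01470 mol
Let x = n(NaOH), y = n(Na2CO3).
Titrant: 1x + 2y = 0.01470;  mass: 40.00x + 105.99y = 0.7380
Solving, x = 3.151 × 10^-3 mol, y = 5.774 × 10^-3 mol
mass of NaOH = 3.151 × 10^-3 × 40.00 = 0.1260 g
% NaOH = 0.1260 / 0.7380 × 100 = 17.08 %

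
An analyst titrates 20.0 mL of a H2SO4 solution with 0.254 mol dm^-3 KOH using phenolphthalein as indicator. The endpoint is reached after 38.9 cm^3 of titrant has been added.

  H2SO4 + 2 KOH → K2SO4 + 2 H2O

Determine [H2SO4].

0.247 mol/L

n(KOH) = 0.0389 L × 0.254 mol/L = 9.88 × 10^-3 mol
From the 1:2 mole ratio, n(H2SO4) = 1/2 × 9.88 × 10^-3 = 4.94 × 10^-3 mol
[H2SO4] = 4.94 × 10^-3 mol / 0.0200 L = 0.247 mol/L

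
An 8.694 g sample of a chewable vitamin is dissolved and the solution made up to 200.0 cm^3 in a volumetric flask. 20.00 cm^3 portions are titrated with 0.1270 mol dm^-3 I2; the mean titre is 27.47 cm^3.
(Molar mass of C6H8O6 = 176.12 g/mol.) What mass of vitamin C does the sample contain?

6.144 g

C6H8O6 + I2 → C6H6O6 + 2 HI
n(I2) per titration = 0.02747 × 0.1270 = 3.489 × 10^-3 mol
n(C6H8O6) in each aliquot = 3.489 × 10^-3 mol (1:1 ratio)
n(C6H8O6) in the whole flask = 3.489 × 10^-3 × 200.0/20.00 = 0.03489 mol
mass of C6H8O6 = 0.03489 × 176.12 = 6.144 g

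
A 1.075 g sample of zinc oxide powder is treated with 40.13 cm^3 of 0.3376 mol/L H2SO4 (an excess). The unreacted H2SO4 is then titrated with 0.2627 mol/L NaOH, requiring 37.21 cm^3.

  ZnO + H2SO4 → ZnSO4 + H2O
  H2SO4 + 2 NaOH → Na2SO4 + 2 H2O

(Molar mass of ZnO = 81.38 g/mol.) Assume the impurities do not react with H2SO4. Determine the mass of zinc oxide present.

n(H2SO4) added = 0.04013 × 0.3376 = 0.01355 mol
n(NaOH) used in back-titration = 0.03721 × 0.2627 = 9.775 × 10^-3 mol
From the 1:2 ratio, n(H2SO4) left over = 1/2 × 9.775 × 10^-3 = 4.888 × 10^-3 mol
n(H2SO4) consumed by analyte = 0.01355 − 4.888 × 10^-3 = 8.660 × 10^-3 mol
n(ZnO) = 8.660 × 10^-3 mol (1:1 ratio)
mass of ZnO = 8.660 × 10^-3 × 81.38 = 0.7048 g

0.7048 g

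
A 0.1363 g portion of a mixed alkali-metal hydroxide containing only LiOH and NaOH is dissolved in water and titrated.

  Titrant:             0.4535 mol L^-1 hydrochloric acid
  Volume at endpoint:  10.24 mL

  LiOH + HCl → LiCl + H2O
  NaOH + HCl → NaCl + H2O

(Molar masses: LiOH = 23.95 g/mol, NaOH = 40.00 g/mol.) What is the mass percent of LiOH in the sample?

n(HCl) = 0.01024 × 0.4535 = 4.644 × 10^-3 mol
Let x = n(LiOH), y = n(NaOH).
Titrant: 1x + 1y = 4.644 × 10^-3;  mass: 23.95x + 40.00y = 0.1363
Solving, x = 3.081 × 10^-3 mol, y = 1.563 × 10^-3 mol
mass of LiOH = 3.081 × 10^-3 × 23.95 = 0.07380 g
% LiOH = 0.07380 / 0.1363 × 100 = 54.14 %

54.14 %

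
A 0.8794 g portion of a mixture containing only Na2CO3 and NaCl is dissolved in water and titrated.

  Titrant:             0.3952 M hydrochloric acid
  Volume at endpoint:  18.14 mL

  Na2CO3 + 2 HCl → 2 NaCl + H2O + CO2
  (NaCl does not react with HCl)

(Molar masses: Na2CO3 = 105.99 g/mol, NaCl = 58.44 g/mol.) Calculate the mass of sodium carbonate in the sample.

n(HCl) = 0.01814 × 0.3952 = 7.169 × 10^-3 mol
Let x = n(Na2CO3), y = n(NaCl).
Titrant: 2x = 7.169 × 10^-3;  mass: 105.99x + 58.44y = 0.8794
Solving, x = 3.584 × 10^-3 mol, y = 8.547 × 10^-3 mol
mass of Na2CO3 = 3.584 × 10^-3 × 105.99 = 0.3799 g

0.3799 g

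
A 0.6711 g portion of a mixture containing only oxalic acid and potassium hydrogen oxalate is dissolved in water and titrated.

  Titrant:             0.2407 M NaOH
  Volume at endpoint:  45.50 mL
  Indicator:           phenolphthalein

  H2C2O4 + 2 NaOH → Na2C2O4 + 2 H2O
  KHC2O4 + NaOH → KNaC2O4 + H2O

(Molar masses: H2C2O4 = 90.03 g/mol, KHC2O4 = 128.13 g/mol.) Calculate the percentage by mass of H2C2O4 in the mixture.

59.09 %

n(NaOH) = 0.04550 × 0.2407 = 0.01095 mol
Let x = n(H2C2O4), y = n(KHC2O4).
Titrant: 2x + 1y = 0.01095;  mass: 90.03x + 128.13y = 0.6711
Solving, x = 4.405 × 10^-3 mol, y = 2.143 × 10^-3 mol
mass of H2C2O4 = 4.405 × 10^-3 × 90.03 = 0.3965 g
% H2C2O4 = 0.3965 / 0.6711 × 100 = 59.09 %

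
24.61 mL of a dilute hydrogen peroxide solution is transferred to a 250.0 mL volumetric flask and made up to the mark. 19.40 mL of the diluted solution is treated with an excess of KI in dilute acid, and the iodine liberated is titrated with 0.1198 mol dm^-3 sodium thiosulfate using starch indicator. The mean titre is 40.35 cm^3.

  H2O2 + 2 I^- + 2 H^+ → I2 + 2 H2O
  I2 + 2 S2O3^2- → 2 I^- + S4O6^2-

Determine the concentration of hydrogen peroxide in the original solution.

1.266 mol/L

n(S2O3^2-) = 0.04035 × 0.1198 = 4.834 × 10^-3 mol
n(I2) = n(S2O3^2-)/2 = 2.417 × 10^-3 mol
n(H2O2) in the aliquot = 2.417 × 10^-3 mol (1:1 ratio)
[H2O2]_dilute = 2.417 × 10^-3 / 0.01940 = 0.1246 mol/L
[H2O2]_original = 0.1246 × 250.0/24.61 = 1.266 mol/L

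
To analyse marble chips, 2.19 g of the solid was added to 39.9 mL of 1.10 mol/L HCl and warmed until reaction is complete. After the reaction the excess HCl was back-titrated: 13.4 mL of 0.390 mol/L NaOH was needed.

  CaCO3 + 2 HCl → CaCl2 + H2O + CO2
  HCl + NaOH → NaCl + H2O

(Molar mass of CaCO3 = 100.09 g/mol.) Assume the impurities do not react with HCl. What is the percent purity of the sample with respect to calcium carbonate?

88.4 %

n(HCl) added = 0.0399 × 1.10 = 0.0439 mol
n(NaOH) used in back-titration = 0.0134 × 0.390 = 5.23 × 10^-3 mol
n(HCl) left over = 5.23 × 10^-3 mol (1:1 ratio)
n(HCl) consumed by analyte = 0.0439 − 5.23 × 10^-3 = 0.0387 mol
From the 1:2 ratio, n(CaCO3) = 1/2 × 0.0387 = 0.0193 mol
mass of CaCO3 = 0.0193 × 100.09 = 1.93 g
% CaCO3 = 1.93 / 2.19 × 100 = 88.4 %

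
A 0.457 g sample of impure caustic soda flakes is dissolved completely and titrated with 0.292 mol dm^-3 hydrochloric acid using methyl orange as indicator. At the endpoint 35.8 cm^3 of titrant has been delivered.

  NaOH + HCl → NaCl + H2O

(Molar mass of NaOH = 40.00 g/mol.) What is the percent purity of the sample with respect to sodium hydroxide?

91.5 %

n(HCl) = 0.0358 L × 0.292 mol/L = 0.0105 mol
n(NaOH) = 0.0105 mol (1:1 ratio)
mass of NaOH = 0.0105 × 40.00 g/mol = 0.418 g
% NaOH = 0.418 / 0.457 × 100 = 91.5 %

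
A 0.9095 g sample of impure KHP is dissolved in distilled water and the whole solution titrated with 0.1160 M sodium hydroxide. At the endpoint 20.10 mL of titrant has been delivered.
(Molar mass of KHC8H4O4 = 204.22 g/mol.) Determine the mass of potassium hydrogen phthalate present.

KHC8H4O4 + NaOH → KNaC8H4O4 + H2O
n(NaOH) = 0.02010 L × 0.1160 mol/L = 2.332 × 10^-3 mol
n(KHC8H4O4) = 2.332 × 10^-3 mol (1:1 ratio)
mass of KHC8H4O4 = 2.332 × 10^-3 × 204.22 g/mol = 0.4762 g

0.4762 g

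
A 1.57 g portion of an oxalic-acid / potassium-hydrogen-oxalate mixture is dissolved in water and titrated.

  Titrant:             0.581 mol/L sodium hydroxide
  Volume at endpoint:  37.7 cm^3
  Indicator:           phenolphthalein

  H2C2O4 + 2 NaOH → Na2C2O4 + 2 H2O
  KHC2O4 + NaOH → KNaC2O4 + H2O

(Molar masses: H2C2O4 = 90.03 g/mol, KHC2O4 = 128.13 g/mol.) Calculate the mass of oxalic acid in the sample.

n(NaOH) = 0.0377 × 0.581 = 0.0219 mol
Let x = n(H2C2O4), y = n(KHC2O4).
Titrant: 2x + 1y = 0.0219;  mass: 90.03x + 128.13y = 1.57
Solving, x = 7.44 × 10^-3 mol, y = 7.03 × 10^-3 mol
mass of H2C2O4 = 7.44 × 10^-3 × 90.03 = 0.670 g

0.670 g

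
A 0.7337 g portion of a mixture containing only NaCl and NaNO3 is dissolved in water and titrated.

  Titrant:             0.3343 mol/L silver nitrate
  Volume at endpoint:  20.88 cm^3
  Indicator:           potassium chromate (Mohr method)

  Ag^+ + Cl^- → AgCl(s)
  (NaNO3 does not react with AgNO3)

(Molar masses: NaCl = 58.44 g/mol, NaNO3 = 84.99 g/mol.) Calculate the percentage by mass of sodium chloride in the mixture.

n(AgNO3) = 0.02088 × 0.3343 = 6.980 × 10^-3 mol
Let x = n(NaCl), y = n(NaNO3).
Titrant: 1x = 6.980 × 10^-3;  mass: 58.44x + 84.99y = 0.7337
Solving, x = 6.980 × 10^-3 mol, y = 3.833 × 10^-3 mol
mass of NaCl = 6.980 × 10^-3 × 58.44 = 0.4079 g
% NaCl = 0.4079 / 0.7337 × 100 = 55.60 %

55.60 %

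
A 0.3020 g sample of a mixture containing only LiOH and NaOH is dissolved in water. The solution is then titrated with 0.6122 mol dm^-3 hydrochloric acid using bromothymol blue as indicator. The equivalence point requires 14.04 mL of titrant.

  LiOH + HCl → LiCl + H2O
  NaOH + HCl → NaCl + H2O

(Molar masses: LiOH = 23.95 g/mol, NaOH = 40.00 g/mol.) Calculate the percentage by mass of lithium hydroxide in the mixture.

n(HCl) = 0.01404 × 0.6122 = 8.595 × 10^-3 mol
Let x = n(LiOH), y = n(NaOH).
Titrant: 1x + 1y = 8.595 × 10^-3;  mass: 23.95x + 40.00y = 0.3020
Solving, x = 2.605 × 10^-3 mol, y = 5.990 × 10^-3 mol
mass of LiOH = 2.605 × 10^-3 × 23.95 = 0.06239 g
% LiOH = 0.06239 / 0.3020 × 100 = 20.66 %

20.66 %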